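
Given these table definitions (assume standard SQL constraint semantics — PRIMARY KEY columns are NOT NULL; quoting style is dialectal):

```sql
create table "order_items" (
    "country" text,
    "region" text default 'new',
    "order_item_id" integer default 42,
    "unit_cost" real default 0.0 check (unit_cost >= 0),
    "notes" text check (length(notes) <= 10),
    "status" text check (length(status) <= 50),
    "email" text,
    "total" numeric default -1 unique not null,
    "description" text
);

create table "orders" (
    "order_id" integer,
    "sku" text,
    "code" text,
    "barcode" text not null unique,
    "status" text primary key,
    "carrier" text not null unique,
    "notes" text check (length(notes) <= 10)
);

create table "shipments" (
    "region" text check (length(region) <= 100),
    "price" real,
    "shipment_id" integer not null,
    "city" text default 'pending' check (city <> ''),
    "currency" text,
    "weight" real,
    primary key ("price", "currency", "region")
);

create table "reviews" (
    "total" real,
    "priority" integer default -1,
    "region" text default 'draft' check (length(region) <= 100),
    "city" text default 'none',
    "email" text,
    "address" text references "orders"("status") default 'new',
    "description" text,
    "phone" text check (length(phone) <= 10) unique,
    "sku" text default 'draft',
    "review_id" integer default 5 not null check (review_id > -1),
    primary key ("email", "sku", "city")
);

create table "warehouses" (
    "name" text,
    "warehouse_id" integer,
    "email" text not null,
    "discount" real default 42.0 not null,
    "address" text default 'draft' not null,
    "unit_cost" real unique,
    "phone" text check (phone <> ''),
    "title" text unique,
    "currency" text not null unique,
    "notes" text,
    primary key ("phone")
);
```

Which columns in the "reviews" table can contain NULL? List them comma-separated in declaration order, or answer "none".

- total: no NOT NULL constraint applies → nullable.
- priority: DEFAULT only fills an omitted column; an explicit NULL is still allowed → nullable.
- region: CHECK does not forbid NULL (a CHECK constraint passes when its expression is NULL) → nullable.
- city: part of the PRIMARY KEY, which implies NOT NULL → not nullable.
- email: part of the PRIMARY KEY, which implies NOT NULL → not nullable.
- address: a foreign key column may be NULL unless separately constrained → nullable.
- description: no NOT NULL constraint applies → nullable.
- phone: CHECK does not forbid NULL (a CHECK constraint passes when its expression is NULL) → nullable.
- sku: part of the PRIMARY KEY, which implies NOT NULL → not nullable.
- review_id: declared NOT NULL → not nullable.

total, priority, region, address, description, phone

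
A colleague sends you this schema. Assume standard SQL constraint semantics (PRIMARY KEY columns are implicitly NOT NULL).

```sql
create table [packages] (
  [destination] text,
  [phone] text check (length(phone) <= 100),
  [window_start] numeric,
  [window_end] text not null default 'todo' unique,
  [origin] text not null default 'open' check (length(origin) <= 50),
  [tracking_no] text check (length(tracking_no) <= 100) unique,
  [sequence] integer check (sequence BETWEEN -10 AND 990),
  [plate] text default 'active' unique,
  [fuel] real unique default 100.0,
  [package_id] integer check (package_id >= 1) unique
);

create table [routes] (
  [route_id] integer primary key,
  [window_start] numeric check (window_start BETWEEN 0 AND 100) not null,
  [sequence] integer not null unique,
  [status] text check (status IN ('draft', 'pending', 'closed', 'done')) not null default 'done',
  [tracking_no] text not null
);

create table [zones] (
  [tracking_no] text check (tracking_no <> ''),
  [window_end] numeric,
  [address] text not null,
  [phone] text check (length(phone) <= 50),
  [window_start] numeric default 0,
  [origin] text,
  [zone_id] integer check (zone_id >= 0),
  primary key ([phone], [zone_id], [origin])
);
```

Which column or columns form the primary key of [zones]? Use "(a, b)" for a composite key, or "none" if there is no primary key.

(phone, zone_id, origin)

A table-level PRIMARY KEY clause names 3 columns: phone, zone_id, origin.
This is a composite key — the combination is unique, not each column individually.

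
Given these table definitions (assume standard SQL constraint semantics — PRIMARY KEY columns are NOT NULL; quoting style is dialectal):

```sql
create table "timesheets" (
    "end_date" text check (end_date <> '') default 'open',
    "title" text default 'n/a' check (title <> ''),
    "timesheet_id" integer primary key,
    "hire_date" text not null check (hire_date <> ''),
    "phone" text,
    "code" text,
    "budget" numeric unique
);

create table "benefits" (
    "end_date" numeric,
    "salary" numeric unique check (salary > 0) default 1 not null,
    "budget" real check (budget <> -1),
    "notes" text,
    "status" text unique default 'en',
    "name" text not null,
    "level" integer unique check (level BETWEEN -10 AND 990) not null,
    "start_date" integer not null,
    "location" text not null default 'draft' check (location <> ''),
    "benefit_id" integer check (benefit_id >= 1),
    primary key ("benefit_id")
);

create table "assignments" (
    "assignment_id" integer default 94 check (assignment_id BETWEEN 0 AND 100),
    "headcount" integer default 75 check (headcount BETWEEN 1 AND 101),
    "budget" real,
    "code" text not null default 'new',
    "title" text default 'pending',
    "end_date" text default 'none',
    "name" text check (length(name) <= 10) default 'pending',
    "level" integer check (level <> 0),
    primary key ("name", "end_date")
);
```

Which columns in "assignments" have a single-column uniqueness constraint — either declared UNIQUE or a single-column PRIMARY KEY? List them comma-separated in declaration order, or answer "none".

- assignment_id: no UNIQUE or single-column PK constraint.
- headcount: no UNIQUE or single-column PK constraint.
- budget: no UNIQUE or single-column PK constraint.
- code: no UNIQUE or single-column PK constraint.
- title: no UNIQUE or single-column PK constraint.
- end_date: part of a composite PRIMARY KEY — only the tuple is unique, not this column on its own.
- name: part of a composite PRIMARY KEY — only the tuple is unique, not this column on its own.
- level: no UNIQUE or single-column PK constraint.

none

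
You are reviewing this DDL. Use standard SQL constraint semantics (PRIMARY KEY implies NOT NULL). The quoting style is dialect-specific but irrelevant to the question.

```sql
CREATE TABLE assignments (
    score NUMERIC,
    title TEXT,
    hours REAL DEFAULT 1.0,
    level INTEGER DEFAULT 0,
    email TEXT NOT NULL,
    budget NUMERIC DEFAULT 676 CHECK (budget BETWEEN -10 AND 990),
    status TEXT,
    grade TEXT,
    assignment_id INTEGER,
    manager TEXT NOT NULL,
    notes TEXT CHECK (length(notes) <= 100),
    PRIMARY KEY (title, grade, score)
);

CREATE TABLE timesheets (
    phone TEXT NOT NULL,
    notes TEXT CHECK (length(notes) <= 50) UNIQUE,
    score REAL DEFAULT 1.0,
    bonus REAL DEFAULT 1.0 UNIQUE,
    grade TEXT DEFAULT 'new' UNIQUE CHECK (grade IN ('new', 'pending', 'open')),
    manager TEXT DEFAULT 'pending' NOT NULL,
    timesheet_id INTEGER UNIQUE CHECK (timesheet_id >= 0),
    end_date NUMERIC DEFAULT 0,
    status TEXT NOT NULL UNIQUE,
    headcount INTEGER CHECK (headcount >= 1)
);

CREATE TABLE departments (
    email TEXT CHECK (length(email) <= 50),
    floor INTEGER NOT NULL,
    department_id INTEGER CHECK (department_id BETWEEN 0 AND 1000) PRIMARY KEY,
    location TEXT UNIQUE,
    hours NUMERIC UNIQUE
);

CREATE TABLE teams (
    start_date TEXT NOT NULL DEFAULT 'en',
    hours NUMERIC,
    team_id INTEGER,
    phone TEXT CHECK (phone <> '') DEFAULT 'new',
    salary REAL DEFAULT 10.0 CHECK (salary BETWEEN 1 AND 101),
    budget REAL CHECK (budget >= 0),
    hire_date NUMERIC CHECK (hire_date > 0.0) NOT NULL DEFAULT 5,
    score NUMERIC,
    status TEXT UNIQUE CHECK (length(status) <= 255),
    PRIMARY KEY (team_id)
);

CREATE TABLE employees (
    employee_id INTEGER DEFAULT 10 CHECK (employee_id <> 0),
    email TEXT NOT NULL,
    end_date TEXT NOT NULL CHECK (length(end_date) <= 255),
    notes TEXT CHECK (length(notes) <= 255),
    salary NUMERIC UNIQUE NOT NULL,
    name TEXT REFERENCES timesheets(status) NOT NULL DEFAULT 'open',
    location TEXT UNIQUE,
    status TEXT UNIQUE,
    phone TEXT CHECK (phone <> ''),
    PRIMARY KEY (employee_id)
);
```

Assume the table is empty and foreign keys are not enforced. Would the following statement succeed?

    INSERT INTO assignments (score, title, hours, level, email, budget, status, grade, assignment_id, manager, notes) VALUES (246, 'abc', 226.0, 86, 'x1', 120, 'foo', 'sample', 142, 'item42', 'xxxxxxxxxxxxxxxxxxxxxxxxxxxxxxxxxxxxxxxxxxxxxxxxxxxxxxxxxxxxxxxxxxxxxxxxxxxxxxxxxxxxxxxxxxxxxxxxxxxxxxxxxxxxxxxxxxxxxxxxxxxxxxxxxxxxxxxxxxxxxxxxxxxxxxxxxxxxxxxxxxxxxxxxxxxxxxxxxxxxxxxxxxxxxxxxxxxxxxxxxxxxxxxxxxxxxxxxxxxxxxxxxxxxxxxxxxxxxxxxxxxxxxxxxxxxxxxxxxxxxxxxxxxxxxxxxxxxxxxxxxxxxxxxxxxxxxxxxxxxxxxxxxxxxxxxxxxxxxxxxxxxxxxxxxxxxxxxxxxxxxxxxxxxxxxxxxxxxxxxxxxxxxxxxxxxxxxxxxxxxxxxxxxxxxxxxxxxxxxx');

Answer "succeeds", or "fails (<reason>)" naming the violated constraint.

The value 'xxxxxxxxxxxxxxxxxxxxxxxxxxxxxxxxxxxxxxxxxxxxxxxxxxxxxxxxxxxxxxxxxxxxxxxxxxxxxxxxxxxxxxxxxxxxxxxxxxxxxxxxxxxxxxxxxxxxxxxxxxxxxxxxxxxxxxxxxxxxxxxxxxxxxxxxxxxxxxxxxxxxxxxxxxxxxxxxxxxxxxxxxxxxxxxxxxxxxxxxxxxxxxxxxxxxxxxxxxxxxxxxxxxxxxxxxxxxxxxxxxxxxxxxxxxxxxxxxxxxxxxxxxxxxxxxxxxxxxxxxxxxxxxxxxxxxxxxxxxxxxxxxxxxxxxxxxxxxxxxxxxxxxxxxxxxxxxxxxxxxxxxxxxxxxxxxxxxxxxxxxxxxxxxxxxxxxxxxxxxxxxxxxxxxxxxxxxxxxxx' for notes violates CHECK (length(notes) <= 100).

fails (CHECK on notes)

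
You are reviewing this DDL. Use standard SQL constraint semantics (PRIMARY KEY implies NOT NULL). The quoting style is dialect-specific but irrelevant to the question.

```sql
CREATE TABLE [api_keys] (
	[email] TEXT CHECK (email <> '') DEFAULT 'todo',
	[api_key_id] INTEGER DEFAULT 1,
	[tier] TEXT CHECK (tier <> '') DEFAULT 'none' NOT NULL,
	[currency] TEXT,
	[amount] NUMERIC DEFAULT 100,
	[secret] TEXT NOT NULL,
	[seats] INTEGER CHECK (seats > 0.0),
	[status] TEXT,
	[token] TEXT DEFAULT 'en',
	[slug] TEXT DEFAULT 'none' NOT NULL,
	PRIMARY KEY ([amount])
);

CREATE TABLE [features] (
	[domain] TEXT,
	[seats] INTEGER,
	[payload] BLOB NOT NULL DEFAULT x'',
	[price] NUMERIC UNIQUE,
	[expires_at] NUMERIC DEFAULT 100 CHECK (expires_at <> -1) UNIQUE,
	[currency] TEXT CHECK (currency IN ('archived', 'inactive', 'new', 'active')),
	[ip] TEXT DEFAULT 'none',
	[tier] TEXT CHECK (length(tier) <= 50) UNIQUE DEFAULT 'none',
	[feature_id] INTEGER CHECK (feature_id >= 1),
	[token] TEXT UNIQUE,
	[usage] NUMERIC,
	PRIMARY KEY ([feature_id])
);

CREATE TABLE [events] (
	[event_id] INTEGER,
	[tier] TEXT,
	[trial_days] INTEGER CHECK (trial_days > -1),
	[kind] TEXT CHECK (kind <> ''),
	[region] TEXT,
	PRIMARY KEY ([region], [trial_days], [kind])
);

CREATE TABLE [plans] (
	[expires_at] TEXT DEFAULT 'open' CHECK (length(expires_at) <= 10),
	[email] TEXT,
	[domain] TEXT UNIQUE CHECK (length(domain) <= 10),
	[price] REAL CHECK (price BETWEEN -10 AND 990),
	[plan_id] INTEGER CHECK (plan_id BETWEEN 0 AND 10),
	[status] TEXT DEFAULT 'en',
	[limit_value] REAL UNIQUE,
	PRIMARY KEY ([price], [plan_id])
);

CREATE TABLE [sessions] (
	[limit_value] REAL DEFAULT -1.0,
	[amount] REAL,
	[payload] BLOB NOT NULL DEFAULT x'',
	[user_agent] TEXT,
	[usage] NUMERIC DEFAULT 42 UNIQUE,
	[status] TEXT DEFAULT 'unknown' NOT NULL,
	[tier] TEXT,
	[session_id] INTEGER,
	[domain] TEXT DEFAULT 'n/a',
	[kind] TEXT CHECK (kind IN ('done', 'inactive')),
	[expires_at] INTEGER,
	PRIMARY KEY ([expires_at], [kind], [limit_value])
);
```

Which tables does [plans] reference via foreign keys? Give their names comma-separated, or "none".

No column in plans has a REFERENCES clause.

none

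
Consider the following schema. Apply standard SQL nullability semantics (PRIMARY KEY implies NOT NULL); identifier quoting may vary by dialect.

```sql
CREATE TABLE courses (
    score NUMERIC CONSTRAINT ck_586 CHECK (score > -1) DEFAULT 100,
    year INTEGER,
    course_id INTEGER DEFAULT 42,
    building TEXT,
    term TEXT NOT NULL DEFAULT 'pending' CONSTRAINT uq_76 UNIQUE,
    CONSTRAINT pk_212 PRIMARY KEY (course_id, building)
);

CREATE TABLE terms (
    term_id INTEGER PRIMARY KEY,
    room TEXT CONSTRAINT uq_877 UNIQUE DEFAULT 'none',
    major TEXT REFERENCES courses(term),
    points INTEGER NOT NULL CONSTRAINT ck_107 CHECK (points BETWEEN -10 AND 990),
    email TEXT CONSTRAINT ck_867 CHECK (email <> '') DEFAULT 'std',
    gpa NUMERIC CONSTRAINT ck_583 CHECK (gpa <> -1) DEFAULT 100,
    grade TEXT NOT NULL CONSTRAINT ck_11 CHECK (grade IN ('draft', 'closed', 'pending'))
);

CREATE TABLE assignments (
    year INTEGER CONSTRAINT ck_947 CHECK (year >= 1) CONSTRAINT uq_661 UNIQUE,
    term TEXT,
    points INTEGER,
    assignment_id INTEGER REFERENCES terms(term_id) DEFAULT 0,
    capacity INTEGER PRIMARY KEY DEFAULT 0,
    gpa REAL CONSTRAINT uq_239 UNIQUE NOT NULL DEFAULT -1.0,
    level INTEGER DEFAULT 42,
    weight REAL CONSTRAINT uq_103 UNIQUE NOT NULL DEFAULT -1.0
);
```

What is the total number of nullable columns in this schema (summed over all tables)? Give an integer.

11

courses: 2 nullable (score, year — PK (course_id, building) and explicit NOT NULL columns excluded).
terms: 4 nullable (room, major, email, gpa — PK (term_id) and explicit NOT NULL columns excluded).
assignments: 5 nullable (year, term, points, assignment_id, level — PK (capacity) and explicit NOT NULL columns excluded).
Total: 2 + 4 + 5 = 11.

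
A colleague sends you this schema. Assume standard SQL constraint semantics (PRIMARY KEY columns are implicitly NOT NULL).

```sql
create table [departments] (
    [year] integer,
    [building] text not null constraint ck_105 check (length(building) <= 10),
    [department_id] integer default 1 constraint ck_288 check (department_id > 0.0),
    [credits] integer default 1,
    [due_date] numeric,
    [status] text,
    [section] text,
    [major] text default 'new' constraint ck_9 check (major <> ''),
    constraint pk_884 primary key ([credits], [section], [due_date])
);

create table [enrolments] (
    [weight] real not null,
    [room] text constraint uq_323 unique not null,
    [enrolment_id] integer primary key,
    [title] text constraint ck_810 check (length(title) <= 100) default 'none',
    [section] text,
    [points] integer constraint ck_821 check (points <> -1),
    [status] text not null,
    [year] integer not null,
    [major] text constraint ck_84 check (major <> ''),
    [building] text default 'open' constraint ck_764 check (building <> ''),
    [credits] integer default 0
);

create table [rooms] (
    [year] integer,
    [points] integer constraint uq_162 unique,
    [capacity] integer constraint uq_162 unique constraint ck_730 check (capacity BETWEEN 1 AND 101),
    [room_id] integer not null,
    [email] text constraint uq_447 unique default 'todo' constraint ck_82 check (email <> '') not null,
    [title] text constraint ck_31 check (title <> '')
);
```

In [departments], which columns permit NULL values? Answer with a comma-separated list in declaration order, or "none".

year, department_id, status, major

- year: no NOT NULL constraint applies → nullable.
- building: declared NOT NULL → not nullable.
- department_id: CHECK does not forbid NULL (a CHECK constraint passes when its expression is NULL) → nullable.
- credits: part of the PRIMARY KEY, which implies NOT NULL → not nullable.
- due_date: part of the PRIMARY KEY, which implies NOT NULL → not nullable.
- status: no NOT NULL constraint applies → nullable.
- section: part of the PRIMARY KEY, which implies NOT NULL → not nullable.
- major: CHECK does not forbid NULL (a CHECK constraint passes when its expression is NULL) → nullable.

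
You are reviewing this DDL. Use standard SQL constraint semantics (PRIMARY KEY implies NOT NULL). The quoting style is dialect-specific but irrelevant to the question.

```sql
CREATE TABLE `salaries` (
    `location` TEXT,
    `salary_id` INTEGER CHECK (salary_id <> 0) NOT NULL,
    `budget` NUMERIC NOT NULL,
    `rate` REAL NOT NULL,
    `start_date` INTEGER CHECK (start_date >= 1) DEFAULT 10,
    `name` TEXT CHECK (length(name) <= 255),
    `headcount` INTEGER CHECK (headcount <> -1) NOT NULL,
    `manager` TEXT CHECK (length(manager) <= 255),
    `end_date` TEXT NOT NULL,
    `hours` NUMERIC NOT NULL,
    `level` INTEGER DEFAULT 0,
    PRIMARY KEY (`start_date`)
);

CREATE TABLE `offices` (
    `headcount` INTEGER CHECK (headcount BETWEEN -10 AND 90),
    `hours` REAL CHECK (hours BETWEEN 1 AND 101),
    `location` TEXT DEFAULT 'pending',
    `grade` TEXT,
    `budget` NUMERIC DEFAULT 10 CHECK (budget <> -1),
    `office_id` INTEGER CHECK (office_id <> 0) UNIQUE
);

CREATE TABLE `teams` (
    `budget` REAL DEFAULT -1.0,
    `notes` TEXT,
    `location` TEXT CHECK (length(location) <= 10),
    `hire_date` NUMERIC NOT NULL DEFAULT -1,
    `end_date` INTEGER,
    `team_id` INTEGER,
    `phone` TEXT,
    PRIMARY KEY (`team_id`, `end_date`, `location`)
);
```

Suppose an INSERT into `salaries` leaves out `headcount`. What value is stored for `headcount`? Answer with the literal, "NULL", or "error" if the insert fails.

error

headcount has no DEFAULT clause.
Omitting it would insert NULL, but it is declared NOT NULL, so the INSERT fails.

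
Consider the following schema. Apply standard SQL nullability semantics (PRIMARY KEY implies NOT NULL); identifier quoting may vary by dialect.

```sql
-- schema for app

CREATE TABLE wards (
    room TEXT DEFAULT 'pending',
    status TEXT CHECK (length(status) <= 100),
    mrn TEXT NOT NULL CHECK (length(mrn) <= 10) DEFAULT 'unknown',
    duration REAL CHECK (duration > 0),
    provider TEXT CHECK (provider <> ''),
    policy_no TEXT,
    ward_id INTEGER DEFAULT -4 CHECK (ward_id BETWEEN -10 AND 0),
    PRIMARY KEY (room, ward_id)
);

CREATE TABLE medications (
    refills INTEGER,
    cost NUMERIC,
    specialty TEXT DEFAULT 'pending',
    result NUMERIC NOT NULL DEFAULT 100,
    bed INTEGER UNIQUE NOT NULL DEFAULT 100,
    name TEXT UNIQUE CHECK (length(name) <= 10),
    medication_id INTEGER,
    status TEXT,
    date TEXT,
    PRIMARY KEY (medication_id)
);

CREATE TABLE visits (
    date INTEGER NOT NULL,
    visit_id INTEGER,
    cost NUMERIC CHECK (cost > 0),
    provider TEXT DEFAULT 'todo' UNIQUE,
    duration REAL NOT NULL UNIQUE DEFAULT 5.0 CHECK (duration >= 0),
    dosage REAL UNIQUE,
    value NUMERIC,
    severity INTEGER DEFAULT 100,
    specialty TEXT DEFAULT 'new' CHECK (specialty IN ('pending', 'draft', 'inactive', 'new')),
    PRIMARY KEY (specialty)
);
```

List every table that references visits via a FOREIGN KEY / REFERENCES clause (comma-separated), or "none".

No REFERENCES clause anywhere in the schema names visits.

none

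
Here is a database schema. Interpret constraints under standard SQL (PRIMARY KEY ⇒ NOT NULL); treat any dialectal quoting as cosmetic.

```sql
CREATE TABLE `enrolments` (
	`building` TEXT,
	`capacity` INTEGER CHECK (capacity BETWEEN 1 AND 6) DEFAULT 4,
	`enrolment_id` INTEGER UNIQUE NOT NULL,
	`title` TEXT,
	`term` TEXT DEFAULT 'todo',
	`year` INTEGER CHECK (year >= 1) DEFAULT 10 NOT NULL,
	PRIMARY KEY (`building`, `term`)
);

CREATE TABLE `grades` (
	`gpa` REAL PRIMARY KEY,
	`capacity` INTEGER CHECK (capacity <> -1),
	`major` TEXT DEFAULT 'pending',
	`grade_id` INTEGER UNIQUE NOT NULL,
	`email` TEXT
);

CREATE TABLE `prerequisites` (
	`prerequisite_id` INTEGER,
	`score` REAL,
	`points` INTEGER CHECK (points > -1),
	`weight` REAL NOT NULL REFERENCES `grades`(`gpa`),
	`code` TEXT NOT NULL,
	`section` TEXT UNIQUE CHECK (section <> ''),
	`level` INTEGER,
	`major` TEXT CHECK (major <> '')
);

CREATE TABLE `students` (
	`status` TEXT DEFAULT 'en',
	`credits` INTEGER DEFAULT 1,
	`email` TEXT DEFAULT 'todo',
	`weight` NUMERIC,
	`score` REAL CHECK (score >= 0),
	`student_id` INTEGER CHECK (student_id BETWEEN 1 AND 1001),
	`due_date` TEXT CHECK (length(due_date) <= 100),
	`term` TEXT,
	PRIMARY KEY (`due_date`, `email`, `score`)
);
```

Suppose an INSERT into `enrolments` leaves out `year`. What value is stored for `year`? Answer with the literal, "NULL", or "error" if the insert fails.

year has an explicit DEFAULT 10.
When the column is omitted from an INSERT, that default is used.

10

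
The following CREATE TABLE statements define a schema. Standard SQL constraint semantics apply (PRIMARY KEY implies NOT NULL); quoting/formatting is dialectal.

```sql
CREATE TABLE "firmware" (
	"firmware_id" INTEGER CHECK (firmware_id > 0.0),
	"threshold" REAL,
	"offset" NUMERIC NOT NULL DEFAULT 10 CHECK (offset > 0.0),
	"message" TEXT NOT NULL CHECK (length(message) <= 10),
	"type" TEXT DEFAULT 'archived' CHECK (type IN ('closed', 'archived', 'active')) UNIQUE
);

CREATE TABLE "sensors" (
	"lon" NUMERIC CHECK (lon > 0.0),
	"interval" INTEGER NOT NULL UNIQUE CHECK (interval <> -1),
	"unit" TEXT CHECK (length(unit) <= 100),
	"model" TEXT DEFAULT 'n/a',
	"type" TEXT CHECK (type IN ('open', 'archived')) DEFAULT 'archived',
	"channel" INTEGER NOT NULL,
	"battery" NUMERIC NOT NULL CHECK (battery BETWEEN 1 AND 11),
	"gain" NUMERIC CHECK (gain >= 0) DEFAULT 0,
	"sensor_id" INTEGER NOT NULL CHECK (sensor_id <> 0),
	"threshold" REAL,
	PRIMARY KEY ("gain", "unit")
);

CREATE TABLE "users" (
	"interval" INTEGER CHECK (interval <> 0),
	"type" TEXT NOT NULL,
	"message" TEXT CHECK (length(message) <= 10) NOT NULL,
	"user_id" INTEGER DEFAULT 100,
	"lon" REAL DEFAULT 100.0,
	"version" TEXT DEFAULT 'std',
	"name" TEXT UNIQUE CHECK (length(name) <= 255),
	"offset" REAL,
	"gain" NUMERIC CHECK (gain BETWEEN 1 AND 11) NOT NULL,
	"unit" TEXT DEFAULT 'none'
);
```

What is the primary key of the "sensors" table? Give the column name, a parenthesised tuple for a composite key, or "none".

(gain, unit)

A table-level PRIMARY KEY clause names 2 columns: gain, unit.
This is a composite key — the combination is unique, not each column individually.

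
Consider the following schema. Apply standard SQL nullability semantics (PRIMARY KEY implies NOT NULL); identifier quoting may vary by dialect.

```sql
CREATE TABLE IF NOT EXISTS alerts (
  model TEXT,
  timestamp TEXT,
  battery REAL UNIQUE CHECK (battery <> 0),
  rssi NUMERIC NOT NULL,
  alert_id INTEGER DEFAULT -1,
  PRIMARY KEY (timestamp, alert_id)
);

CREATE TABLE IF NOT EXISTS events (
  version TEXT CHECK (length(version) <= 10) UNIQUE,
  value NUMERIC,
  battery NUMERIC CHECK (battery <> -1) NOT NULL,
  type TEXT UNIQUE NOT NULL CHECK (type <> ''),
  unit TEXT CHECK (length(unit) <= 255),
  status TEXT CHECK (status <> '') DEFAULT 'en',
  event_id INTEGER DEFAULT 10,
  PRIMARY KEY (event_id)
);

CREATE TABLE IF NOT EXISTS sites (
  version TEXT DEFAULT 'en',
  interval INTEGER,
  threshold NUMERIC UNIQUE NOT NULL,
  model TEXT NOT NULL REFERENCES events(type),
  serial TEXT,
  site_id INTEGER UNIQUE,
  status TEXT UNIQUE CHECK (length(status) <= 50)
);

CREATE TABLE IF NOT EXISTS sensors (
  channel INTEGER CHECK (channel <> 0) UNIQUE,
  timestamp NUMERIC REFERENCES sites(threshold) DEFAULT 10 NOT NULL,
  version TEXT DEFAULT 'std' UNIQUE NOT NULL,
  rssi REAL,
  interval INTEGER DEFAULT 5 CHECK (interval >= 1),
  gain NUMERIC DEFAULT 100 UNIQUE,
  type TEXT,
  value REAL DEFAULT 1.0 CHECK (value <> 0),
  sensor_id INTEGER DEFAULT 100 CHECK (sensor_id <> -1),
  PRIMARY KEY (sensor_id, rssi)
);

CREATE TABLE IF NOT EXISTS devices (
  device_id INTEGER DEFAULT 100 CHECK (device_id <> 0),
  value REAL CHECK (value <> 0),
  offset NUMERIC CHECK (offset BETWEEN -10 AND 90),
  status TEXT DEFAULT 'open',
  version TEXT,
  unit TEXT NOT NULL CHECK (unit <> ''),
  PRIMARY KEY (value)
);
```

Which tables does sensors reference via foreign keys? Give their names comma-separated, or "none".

sites

- timestamp REFERENCES sites(threshold).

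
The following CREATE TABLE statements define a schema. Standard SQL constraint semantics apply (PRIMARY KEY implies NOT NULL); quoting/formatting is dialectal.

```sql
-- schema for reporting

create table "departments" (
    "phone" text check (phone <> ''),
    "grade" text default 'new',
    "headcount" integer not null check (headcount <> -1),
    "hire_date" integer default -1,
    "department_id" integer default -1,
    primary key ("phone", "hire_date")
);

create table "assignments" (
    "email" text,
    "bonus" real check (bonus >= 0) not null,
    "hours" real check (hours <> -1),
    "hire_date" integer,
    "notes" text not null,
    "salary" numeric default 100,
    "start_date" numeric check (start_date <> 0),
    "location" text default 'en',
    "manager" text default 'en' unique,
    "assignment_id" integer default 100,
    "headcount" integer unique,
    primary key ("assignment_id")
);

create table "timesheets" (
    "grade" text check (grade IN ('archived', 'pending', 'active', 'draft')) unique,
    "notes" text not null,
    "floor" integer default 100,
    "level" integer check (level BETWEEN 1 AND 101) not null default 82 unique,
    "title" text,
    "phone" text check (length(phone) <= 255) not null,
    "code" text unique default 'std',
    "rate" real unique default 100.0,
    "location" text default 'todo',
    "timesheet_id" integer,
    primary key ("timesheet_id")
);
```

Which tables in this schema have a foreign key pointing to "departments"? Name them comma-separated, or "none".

none

No REFERENCES clause anywhere in the schema names departments.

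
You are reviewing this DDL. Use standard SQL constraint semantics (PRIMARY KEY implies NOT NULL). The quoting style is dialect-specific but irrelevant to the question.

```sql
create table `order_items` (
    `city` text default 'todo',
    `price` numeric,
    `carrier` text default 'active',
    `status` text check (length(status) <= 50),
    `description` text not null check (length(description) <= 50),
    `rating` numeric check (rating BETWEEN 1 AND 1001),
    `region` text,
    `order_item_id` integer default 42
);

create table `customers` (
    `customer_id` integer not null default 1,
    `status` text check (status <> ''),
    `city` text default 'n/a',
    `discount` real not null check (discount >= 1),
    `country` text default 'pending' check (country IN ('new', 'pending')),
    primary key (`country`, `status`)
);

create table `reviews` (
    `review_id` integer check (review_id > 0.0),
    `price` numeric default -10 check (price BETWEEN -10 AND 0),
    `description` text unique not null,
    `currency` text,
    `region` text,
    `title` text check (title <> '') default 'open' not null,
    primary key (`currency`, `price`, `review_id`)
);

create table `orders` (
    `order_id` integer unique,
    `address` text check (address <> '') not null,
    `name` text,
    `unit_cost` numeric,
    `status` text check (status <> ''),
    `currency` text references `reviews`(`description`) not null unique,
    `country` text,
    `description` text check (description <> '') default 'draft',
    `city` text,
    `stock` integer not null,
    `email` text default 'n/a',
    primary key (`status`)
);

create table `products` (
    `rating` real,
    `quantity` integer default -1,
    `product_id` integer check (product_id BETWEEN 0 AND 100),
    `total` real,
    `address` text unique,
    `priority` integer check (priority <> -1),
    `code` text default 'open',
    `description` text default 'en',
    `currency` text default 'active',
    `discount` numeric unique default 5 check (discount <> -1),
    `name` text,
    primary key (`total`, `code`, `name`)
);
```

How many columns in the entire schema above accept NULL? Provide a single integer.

24

order_items: 7 nullable (city, price, carrier, status, rating, region, order_item_id — PK none and explicit NOT NULL columns excluded).
customers: 1 nullable (city — PK (country, status) and explicit NOT NULL columns excluded).
reviews: 1 nullable (region — PK (currency, price, review_id) and explicit NOT NULL columns excluded).
orders: 7 nullable (order_id, name, unit_cost, country, description, city, email — PK (status) and explicit NOT NULL columns excluded).
products: 8 nullable (rating, quantity, product_id, address, priority, description, currency, discount — PK (total, code, name) and explicit NOT NULL columns excluded).
Total: 7 + 1 + 1 + 7 + 8 = 24.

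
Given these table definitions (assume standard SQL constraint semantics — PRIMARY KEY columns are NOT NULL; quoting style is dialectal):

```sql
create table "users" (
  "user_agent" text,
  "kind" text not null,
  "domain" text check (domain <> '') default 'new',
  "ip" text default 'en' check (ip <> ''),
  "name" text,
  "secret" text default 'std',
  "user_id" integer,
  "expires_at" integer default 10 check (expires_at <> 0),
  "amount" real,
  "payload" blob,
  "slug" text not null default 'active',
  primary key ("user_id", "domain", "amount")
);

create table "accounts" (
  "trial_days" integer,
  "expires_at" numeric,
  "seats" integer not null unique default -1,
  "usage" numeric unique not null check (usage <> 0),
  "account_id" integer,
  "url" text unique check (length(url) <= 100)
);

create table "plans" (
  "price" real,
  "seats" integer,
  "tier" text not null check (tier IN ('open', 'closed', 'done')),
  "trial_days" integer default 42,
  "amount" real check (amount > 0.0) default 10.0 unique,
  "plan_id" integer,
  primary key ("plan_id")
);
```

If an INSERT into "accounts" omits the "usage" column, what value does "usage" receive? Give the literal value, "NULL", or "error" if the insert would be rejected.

error

usage has no DEFAULT clause.
Omitting it would insert NULL, but it is declared NOT NULL, so the INSERT fails.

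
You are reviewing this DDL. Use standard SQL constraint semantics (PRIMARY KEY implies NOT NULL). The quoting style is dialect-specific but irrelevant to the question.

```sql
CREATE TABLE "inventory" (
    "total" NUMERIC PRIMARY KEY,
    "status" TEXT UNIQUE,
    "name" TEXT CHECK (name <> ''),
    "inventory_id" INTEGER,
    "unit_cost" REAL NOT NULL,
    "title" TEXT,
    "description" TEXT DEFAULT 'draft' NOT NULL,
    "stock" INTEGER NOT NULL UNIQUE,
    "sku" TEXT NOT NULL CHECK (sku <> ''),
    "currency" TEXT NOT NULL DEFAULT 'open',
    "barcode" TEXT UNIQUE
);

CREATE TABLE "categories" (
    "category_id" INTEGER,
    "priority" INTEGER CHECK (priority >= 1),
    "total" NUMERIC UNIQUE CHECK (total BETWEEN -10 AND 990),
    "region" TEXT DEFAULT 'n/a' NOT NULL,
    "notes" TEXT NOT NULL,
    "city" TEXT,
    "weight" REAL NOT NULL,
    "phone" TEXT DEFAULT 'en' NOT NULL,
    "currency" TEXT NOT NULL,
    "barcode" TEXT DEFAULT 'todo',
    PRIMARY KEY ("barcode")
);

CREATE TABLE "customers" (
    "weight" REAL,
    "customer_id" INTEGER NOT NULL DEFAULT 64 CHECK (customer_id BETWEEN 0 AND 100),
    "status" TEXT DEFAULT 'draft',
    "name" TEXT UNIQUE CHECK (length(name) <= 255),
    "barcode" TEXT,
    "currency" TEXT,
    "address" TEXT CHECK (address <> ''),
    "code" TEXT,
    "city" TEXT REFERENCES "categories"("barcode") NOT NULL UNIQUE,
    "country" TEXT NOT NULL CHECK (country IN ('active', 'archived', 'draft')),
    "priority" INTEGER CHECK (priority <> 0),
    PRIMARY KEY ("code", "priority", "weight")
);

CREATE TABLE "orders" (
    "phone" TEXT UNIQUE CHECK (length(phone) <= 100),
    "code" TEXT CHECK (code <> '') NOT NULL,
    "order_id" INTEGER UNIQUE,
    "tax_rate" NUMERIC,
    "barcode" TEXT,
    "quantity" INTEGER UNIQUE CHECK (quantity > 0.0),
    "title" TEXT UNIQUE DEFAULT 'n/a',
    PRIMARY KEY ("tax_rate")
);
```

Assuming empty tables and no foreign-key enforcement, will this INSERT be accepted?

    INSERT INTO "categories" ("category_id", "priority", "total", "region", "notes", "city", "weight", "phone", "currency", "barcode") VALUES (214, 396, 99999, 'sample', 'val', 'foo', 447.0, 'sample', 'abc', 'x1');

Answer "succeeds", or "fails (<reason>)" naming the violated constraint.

fails (CHECK on total)

The value 99999 for total violates CHECK (total BETWEEN -10 AND 990).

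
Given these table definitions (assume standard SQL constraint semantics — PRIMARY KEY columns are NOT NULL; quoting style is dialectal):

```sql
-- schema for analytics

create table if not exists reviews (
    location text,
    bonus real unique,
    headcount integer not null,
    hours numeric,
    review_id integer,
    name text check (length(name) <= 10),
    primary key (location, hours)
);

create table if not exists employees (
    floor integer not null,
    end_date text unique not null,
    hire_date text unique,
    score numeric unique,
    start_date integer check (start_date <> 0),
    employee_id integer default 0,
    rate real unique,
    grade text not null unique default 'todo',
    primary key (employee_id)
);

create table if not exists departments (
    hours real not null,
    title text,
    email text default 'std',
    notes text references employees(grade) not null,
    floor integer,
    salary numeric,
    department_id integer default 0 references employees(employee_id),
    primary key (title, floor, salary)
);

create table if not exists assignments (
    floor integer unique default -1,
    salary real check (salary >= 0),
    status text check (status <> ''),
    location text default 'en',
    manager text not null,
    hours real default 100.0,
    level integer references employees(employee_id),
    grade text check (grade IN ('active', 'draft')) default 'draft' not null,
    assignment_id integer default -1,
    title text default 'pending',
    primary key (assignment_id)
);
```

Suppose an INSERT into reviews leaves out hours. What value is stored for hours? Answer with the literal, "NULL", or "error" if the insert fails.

hours has no DEFAULT clause.
Omitting it would insert NULL, but it is part of the PRIMARY KEY, so the INSERT fails.

error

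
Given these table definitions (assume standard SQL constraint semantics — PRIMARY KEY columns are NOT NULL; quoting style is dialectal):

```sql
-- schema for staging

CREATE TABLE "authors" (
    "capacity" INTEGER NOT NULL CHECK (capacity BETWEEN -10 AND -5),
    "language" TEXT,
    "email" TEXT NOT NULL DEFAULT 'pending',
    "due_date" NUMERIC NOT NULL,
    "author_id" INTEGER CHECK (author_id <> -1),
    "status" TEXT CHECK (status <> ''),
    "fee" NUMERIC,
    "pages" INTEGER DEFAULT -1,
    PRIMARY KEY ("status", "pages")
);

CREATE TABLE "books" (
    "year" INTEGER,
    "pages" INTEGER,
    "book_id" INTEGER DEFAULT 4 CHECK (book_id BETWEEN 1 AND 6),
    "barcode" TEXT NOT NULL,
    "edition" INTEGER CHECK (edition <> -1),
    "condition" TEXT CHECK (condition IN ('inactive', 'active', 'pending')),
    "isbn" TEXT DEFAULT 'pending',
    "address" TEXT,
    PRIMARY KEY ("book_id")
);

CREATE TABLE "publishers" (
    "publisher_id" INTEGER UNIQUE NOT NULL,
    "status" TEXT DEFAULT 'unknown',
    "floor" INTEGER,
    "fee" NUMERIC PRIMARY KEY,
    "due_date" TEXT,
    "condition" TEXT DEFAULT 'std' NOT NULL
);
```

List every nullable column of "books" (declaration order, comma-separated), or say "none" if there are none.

year, pages, edition, condition, isbn, address

- year: no NOT NULL constraint applies → nullable.
- pages: no NOT NULL constraint applies → nullable.
- book_id: part of the PRIMARY KEY, which implies NOT NULL → not nullable.
- barcode: declared NOT NULL → not nullable.
- edition: CHECK does not forbid NULL (a CHECK constraint passes when its expression is NULL) → nullable.
- condition: CHECK does not forbid NULL (a CHECK constraint passes when its expression is NULL) → nullable.
- isbn: DEFAULT only fills an omitted column; an explicit NULL is still allowed → nullable.
- address: no NOT NULL constraint applies → nullable.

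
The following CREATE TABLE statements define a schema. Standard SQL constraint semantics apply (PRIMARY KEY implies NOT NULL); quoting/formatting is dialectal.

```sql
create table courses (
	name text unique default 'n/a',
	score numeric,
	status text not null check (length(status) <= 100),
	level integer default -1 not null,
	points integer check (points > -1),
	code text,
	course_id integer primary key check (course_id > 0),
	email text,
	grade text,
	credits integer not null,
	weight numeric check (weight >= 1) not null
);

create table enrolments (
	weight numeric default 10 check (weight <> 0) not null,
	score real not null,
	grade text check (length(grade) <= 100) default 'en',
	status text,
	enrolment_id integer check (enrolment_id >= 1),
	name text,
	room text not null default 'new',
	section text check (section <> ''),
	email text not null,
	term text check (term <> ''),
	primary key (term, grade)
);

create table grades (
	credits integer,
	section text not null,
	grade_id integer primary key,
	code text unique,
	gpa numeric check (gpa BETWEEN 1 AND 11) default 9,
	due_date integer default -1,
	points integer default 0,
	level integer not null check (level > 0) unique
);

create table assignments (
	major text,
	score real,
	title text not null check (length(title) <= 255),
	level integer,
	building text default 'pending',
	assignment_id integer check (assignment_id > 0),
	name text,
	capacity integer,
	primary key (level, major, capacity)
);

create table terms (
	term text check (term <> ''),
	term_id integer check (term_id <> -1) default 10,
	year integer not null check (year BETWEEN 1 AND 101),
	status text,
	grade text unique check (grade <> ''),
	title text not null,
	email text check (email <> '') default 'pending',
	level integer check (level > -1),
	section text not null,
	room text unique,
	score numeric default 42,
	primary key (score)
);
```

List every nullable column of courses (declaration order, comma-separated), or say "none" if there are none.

name, score, points, code, email, grade

- name: UNIQUE does not imply NOT NULL → nullable.
- score: no NOT NULL constraint applies → nullable.
- status: declared NOT NULL → not nullable.
- level: declared NOT NULL → not nullable.
- points: CHECK does not forbid NULL (a CHECK constraint passes when its expression is NULL) → nullable.
- code: no NOT NULL constraint applies → nullable.
- course_id: part of the PRIMARY KEY, which implies NOT NULL → not nullable.
- email: no NOT NULL constraint applies → nullable.
- grade: no NOT NULL constraint applies → nullable.
- credits: declared NOT NULL → not nullable.
- weight: declared NOT NULL → not nullable.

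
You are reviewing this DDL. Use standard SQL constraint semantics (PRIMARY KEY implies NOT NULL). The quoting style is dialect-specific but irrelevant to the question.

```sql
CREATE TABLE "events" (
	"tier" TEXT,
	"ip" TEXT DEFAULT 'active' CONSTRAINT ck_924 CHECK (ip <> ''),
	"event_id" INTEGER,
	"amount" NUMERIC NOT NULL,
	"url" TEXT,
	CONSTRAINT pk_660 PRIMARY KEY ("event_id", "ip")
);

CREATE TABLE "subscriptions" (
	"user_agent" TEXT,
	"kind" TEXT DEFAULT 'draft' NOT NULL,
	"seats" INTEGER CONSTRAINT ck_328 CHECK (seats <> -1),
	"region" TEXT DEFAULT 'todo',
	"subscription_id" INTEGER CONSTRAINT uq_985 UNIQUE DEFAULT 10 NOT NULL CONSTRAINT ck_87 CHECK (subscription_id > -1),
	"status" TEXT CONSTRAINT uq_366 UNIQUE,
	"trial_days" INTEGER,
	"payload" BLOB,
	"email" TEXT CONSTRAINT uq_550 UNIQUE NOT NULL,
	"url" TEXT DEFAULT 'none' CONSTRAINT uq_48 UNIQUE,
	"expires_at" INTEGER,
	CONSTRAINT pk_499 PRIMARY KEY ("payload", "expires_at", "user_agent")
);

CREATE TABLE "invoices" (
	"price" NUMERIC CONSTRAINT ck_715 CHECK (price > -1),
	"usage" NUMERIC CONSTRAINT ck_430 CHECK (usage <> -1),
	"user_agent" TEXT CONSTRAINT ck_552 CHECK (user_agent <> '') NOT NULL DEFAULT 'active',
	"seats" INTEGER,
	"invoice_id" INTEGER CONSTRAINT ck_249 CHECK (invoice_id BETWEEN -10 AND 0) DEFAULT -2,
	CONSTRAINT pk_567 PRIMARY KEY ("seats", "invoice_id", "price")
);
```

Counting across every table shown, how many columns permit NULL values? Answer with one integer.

events: 2 nullable (tier, url — PK (event_id, ip) and explicit NOT NULL columns excluded).
subscriptions: 5 nullable (seats, region, status, trial_days, url — PK (payload, expires_at, user_agent) and explicit NOT NULL columns excluded).
invoices: 1 nullable (usage — PK (seats, invoice_id, price) and explicit NOT NULL columns excluded).
Total: 2 + 5 + 1 = 8.

8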